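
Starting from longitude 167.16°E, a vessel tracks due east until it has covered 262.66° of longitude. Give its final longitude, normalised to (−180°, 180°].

Start at +167.16°; shift +262.66° → +429.82°.
+429.82° lies outside (−180°, 180°]; subtract 360° → +69.82°.

69.82°E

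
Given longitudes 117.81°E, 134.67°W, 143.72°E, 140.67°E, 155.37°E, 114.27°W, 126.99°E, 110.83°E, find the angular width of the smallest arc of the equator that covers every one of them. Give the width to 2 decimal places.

134.90°

Sort the longitudes: -134.67°, -114.27°, +110.83°, +117.81°, +126.99°, +140.67°, +143.72°, +155.37°.
Eastward gaps between consecutive values (wrapping around): 20.40°, 225.10°, 6.98°, 9.18°, 13.68°, 3.05°, 11.65°, 69.96°.
Largest gap = 225.10° ⇒ minimal covering band is its complement: 360° − 225.10° = 134.90°.
Band runs from +110.83° eastward to -114.27°, crossing the antimeridian.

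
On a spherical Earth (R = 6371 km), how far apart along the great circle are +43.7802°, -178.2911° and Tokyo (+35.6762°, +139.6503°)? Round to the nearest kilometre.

Δλ = 139.6503 − -178.2911 = 317.9414°; wrapped into (−180°, 180°]: -42.0586°.
Δφ = 35.6762 − 43.7802 = -8.1040°.
a = sin²(Δφ/2) + cos φ₁ · cos φ₂ · sin²(Δλ/2) = 0.080517.
c = 2·atan2(√a, √(1−a)) = 0.57541 rad → d = 6371·c ≈ 3665.96 km.

3666 km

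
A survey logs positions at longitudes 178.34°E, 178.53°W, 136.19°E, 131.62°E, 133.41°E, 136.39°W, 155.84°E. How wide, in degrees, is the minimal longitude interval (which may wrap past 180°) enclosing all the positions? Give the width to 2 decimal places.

91.99°

Sort the longitudes: -178.53°, -136.39°, +131.62°, +133.41°, +136.19°, +155.84°, +178.34°.
Eastward gaps between consecutive values (wrapping around): 42.14°, 268.01°, 1.79°, 2.78°, 19.65°, 22.50°, 3.13°.
Largest gap = 268.01° ⇒ minimal covering band is its complement: 360° − 268.01° = 91.99°.
Band runs from +131.62° eastward to -136.39°, crossing the antimeridian.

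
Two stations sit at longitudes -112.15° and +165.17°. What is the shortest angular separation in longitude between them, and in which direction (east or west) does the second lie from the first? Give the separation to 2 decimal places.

Raw difference: 165.17 − -112.15 = 277.32°.
Normalise into (−180°, 180°]: 277.32° − 360° = -82.68°.
Negative ⇒ the second point lies to the west; separation 82.68°.

82.68° west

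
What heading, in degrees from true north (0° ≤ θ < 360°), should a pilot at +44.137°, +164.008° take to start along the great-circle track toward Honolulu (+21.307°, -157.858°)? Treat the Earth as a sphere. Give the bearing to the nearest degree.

Δλ = -157.858 − 164.008 = -321.866°; wrapped into (−180°, 180°]: 38.134°.
θ = atan2( sin Δλ · cos φ₂ , cos φ₁ · sin φ₂ − sin φ₁ · cos φ₂ · cos Δλ )
  = atan2(0.57529, -0.24953) = 113.448° → normalised to [0°, 360°): 113.448°.

113°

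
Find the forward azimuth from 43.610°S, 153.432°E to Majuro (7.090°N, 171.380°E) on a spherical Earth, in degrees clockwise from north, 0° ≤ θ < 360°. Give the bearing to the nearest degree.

22°

Δλ = 171.380 − 153.432 = 17.948°.
θ = atan2( sin Δλ · cos φ₂ , cos φ₁ · sin φ₂ − sin φ₁ · cos φ₂ · cos Δλ )
  = atan2(0.30580, 0.74053) = 22.438° → normalised to [0°, 360°): 22.438°.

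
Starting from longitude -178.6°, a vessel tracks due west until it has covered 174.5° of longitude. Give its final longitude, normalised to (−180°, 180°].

Start at -178.6°; shift −174.5° → -353.1°.
-353.1° lies outside (−180°, 180°]; add 360° → +6.9°.

+6.9°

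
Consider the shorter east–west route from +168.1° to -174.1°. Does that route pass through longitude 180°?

Yes

Naïve |-174.1 − 168.1| = 342.2° > 180°, so the shorter arc goes the other way round — across 180°.
Signed shortest Δλ = ((-174.1 − 168.1 + 180) mod 360) − 180 = 17.8°.
Going east by 17.8° from +168.1° passes through 180° before reaching -174.1°.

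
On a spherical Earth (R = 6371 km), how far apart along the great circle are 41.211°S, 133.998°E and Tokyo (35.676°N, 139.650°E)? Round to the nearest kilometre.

Δλ = 139.650 − 133.998 = 5.652°.
Δφ = 35.676 − -41.211 = 76.887°.
a = sin²(Δφ/2) + cos φ₁ · cos φ₂ · sin²(Δλ/2) = 0.388049.
c = 2·atan2(√a, √(1−a)) = 1.34498 rad → d = 6371·c ≈ 8568.87 km.

8569 km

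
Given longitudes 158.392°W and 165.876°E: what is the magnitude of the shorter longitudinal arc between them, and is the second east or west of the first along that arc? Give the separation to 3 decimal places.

35.732° west

Raw difference: 165.876 − -158.392 = 324.268°.
Normalise into (−180°, 180°]: 324.268° − 360° = -35.732°.
Negative ⇒ the second point lies to the west; separation 35.732°.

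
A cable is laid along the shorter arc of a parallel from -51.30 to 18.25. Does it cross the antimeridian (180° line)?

No

Signed shortest Δλ = ((18.25 − -51.30 + 180) mod 360) − 180 = 69.55°.
Going east by 69.55° from -51.30° reaches +18.25° without touching 180°.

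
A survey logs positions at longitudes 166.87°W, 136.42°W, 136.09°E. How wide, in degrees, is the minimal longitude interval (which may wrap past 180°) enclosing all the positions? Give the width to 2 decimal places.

87.49°

Sort the longitudes: -166.87°, -136.42°, +136.09°.
Eastward gaps between consecutive values (wrapping around): 30.45°, 272.51°, 57.04°.
Largest gap = 272.51° ⇒ minimal covering band is its complement: 360° − 272.51° = 87.49°.
Band runs from +136.09° eastward to -136.42°, crossing the antimeridian.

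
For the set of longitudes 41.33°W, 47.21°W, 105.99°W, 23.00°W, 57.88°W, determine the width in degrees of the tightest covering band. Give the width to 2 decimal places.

Sort the longitudes: -105.99°, -57.88°, -47.21°, -41.33°, -23.00°.
Eastward gaps between consecutive values (wrapping around): 48.11°, 10.67°, 5.88°, 18.33°, 277.01°.
Largest gap = 277.01° ⇒ minimal covering band is its complement: 360° − 277.01° = 82.99°.
Band runs from -105.99° eastward to -23.00°.

82.99°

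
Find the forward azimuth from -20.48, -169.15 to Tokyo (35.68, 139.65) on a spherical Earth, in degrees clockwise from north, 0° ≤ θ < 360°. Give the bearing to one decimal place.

Δλ = 139.65 − -169.15 = 308.80°; wrapped into (−180°, 180°]: -51.20°.
θ = atan2( sin Δλ · cos φ₂ , cos φ₁ · sin φ₂ − sin φ₁ · cos φ₂ · cos Δλ )
  = atan2(-0.63305, 0.72448) = -41.147° → normalised to [0°, 360°): 318.853°.

318.9°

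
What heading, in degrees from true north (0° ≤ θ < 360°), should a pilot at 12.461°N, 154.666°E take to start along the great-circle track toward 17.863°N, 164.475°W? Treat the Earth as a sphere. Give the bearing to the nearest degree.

Δλ = -164.475 − 154.666 = -319.141°; wrapped into (−180°, 180°]: 40.859°.
θ = atan2( sin Δλ · cos φ₂ , cos φ₁ · sin φ₂ − sin φ₁ · cos φ₂ · cos Δλ )
  = atan2(0.62266, 0.14419) = 76.962° → normalised to [0°, 360°): 76.962°.

77°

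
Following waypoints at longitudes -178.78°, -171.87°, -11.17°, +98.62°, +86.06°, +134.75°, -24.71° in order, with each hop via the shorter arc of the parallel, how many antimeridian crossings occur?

Leg 1: -178.78° → -171.87°, shortest Δλ = 6.91° (east) — does not cross 180°.
Leg 2: -171.87° → -11.17°, shortest Δλ = 160.7° (east) — does not cross 180°.
Leg 3: -11.17° → +98.62°, shortest Δλ = 109.79° (east) — does not cross 180°.
Leg 4: +98.62° → +86.06°, shortest Δλ = -12.56° (west) — does not cross 180°.
Leg 5: +86.06° → +134.75°, shortest Δλ = 48.69° (east) — does not cross 180°.
Leg 6: +134.75° → -24.71°, shortest Δλ = -159.46° (west) — does not cross 180°.
Total crossings: 0.

0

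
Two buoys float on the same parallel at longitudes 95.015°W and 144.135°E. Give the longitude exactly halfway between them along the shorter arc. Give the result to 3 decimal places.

Signed shortest Δλ from -95.015° to +144.135° is -120.850°.
Midpoint longitude = -95.015° + (-120.850°)/2 = -95.015° − 60.425° = -155.440°.
(The naïve average (-95.015 + +144.135)/2 = 24.56° is on the wrong side of the globe.)

155.440°W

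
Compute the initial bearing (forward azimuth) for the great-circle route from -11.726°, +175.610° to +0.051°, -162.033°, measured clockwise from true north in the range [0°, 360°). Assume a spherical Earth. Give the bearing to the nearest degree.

64°

Δλ = -162.033 − 175.610 = -337.643°; wrapped into (−180°, 180°]: 22.357°.
θ = atan2( sin Δλ · cos φ₂ , cos φ₁ · sin φ₂ − sin φ₁ · cos φ₂ · cos Δλ )
  = atan2(0.38038, 0.18883) = 63.599° → normalised to [0°, 360°): 63.599°.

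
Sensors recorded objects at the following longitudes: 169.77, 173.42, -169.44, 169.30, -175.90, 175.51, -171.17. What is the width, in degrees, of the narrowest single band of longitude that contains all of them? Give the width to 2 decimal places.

Sort the longitudes: -175.90°, -171.17°, -169.44°, +169.30°, +169.77°, +173.42°, +175.51°.
Eastward gaps between consecutive values (wrapping around): 4.73°, 1.73°, 338.74°, 0.47°, 3.65°, 2.09°, 8.59°.
Largest gap = 338.74° ⇒ minimal covering band is its complement: 360° − 338.74° = 21.26°.
Band runs from +169.30° eastward to -169.44°, crossing the antimeridian.

21.26°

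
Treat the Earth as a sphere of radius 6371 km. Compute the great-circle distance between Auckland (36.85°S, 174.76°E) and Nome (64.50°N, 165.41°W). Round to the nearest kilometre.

Δλ = -165.41 − 174.76 = -340.17°; wrapped into (−180°, 180°]: 19.83°.
Δφ = 64.50 − -36.85 = 101.35°.
a = sin²(Δφ/2) + cos φ₁ · cos φ₂ · sin²(Δλ/2) = 0.608615.
c = 2·atan2(√a, √(1−a)) = 1.78977 rad → d = 6371·c ≈ 11402.63 km.

11403 km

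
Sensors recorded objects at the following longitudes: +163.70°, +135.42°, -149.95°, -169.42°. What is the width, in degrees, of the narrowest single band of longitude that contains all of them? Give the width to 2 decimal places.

Sort the longitudes: -169.42°, -149.95°, +135.42°, +163.70°.
Eastward gaps between consecutive values (wrapping around): 19.47°, 285.37°, 28.28°, 26.88°.
Largest gap = 285.37° ⇒ minimal covering band is its complement: 360° − 285.37° = 74.63°.
Band runs from +135.42° eastward to -149.95°, crossing the antimeridian.

74.63°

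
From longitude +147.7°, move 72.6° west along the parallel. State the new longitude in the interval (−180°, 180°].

+75.1°

Start at +147.7°; shift −72.6° → +75.1°.
+75.1° already lies in (−180°, 180°].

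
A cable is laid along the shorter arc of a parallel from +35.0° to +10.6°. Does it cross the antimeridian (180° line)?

Signed shortest Δλ = ((10.6 − 35.0 + 180) mod 360) − 180 = -24.4°.
Going west by 24.4° from +35.0° reaches +10.6° without touching 180°.

No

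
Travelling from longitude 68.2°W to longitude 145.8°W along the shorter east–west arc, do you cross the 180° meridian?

Signed shortest Δλ = ((-145.8 − -68.2 + 180) mod 360) − 180 = -77.6°.
Going west by 77.6° from -68.2° reaches -145.8° without touching 180°.

No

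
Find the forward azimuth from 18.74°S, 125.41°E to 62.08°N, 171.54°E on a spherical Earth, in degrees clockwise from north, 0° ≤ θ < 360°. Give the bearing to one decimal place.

Δλ = 171.54 − 125.41 = 46.13°.
θ = atan2( sin Δλ · cos φ₂ , cos φ₁ · sin φ₂ − sin φ₁ · cos φ₂ · cos Δλ )
  = atan2(0.33756, 0.94101) = 19.734° → normalised to [0°, 360°): 19.734°.

19.7°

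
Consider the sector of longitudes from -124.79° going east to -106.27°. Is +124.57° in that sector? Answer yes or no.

Band width going east from -124.79° to -106.27°: ((-106.27 − -124.79) mod 360) = 18.52°.
Offset of +124.57° east of the west edge: ((124.57 − -124.79) mod 360) = 249.36°.
249.36° > 18.52° ⇒ outside.

No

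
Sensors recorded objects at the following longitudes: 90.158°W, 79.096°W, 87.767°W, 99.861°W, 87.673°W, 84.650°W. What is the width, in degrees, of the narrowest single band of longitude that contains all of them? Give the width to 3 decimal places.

Sort the longitudes: -99.861°, -90.158°, -87.767°, -87.673°, -84.650°, -79.096°.
Eastward gaps between consecutive values (wrapping around): 9.703°, 2.391°, 0.094°, 3.023°, 5.554°, 339.235°.
Largest gap = 339.235° ⇒ minimal covering band is its complement: 360° − 339.235° = 20.765°.
Band runs from -99.861° eastward to -79.096°.

20.765°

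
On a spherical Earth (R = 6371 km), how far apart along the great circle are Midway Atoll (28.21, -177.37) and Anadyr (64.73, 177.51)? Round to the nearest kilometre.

Δλ = 177.51 − -177.37 = 354.88°; wrapped into (−180°, 180°]: -5.12°.
Δφ = 64.73 − 28.21 = 36.52°.
a = sin²(Δφ/2) + cos φ₁ · cos φ₂ · sin²(Δλ/2) = 0.098926.
c = 2·atan2(√a, √(1−a)) = 0.63991 rad → d = 6371·c ≈ 4076.88 km.

4077 km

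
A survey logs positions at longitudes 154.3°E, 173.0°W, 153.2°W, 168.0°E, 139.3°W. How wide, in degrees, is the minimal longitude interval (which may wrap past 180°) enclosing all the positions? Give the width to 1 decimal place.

66.4°

Sort the longitudes: -173.0°, -153.2°, -139.3°, +154.3°, +168.0°.
Eastward gaps between consecutive values (wrapping around): 19.8°, 13.9°, 293.6°, 13.7°, 19.0°.
Largest gap = 293.6° ⇒ minimal covering band is its complement: 360° − 293.6° = 66.4°.
Band runs from +154.3° eastward to -139.3°, crossing the antimeridian.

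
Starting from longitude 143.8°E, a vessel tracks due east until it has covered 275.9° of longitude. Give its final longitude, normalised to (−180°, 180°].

Start at +143.8°; shift +275.9° → +419.7°.
+419.7° lies outside (−180°, 180°]; subtract 360° → +59.7°.

59.7°E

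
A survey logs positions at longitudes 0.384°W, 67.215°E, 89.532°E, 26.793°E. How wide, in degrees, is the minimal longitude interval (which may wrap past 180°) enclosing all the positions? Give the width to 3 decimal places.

Sort the longitudes: -0.384°, +26.793°, +67.215°, +89.532°.
Eastward gaps between consecutive values (wrapping around): 27.177°, 40.422°, 22.317°, 270.084°.
Largest gap = 270.084° ⇒ minimal covering band is its complement: 360° − 270.084° = 89.916°.
Band runs from -0.384° eastward to +89.532°.

89.916°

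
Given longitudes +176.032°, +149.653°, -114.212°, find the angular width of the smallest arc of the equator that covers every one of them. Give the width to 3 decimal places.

Sort the longitudes: -114.212°, +149.653°, +176.032°.
Eastward gaps between consecutive values (wrapping around): 263.865°, 26.379°, 69.756°.
Largest gap = 263.865° ⇒ minimal covering band is its complement: 360° − 263.865° = 96.135°.
Band runs from +149.653° eastward to -114.212°, crossing the antimeridian.

96.135°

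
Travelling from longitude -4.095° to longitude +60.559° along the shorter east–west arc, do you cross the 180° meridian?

No

Signed shortest Δλ = ((60.559 − -4.095 + 180) mod 360) − 180 = 64.654°.
Going east by 64.654° from -4.095° reaches +60.559° without touching 180°.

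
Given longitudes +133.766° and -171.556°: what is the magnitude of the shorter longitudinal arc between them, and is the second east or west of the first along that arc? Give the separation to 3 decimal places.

54.678° east

Raw difference: -171.556 − 133.766 = -305.322°.
Normalise into (−180°, 180°]: -305.322° + 360° = 54.678°.
Positive ⇒ the second point lies to the east; separation 54.678°.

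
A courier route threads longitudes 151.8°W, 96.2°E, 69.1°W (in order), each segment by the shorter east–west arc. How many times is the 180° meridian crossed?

1

Leg 1: -151.8° → +96.2°, shortest Δλ = -112.0° (west) — crosses 180°.
Leg 2: +96.2° → -69.1°, shortest Δλ = -165.3° (west) — does not cross 180°.
Total crossings: 1.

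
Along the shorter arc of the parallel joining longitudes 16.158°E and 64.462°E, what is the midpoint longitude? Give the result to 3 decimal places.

40.310°E

Signed shortest Δλ from +16.158° to +64.462° is +48.304°.
Midpoint longitude = +16.158° + (+48.304°)/2 = +16.158° + 24.152° = +40.310°.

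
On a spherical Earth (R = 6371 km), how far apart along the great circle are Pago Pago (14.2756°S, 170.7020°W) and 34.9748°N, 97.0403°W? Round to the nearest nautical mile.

Δλ = -97.0403 − -170.7020 = 73.6617°.
Δφ = 34.9748 − -14.2756 = 49.2504°.
a = sin²(Δφ/2) + cos φ₁ · cos φ₂ · sin²(Δλ/2) = 0.458980.
c = 2·atan2(√a, √(1−a)) = 1.48866 rad → d = 6371·c ≈ 9484.28 km ≈ 5121.10 nmi.

5121 nmi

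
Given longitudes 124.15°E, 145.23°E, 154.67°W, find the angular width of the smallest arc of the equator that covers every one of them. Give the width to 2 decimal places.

81.18°

Sort the longitudes: -154.67°, +124.15°, +145.23°.
Eastward gaps between consecutive values (wrapping around): 278.82°, 21.08°, 60.10°.
Largest gap = 278.82° ⇒ minimal covering band is its complement: 360° − 278.82° = 81.18°.
Band runs from +124.15° eastward to -154.67°, crossing the antimeridian.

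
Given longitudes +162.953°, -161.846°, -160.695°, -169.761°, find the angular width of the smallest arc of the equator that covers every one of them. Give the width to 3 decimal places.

36.352°

Sort the longitudes: -169.761°, -161.846°, -160.695°, +162.953°.
Eastward gaps between consecutive values (wrapping around): 7.915°, 1.151°, 323.648°, 27.286°.
Largest gap = 323.648° ⇒ minimal covering band is its complement: 360° − 323.648° = 36.352°.
Band runs from +162.953° eastward to -160.695°, crossing the antimeridian.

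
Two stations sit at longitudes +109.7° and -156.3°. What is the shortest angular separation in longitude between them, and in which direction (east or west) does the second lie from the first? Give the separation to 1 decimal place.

94.0° east

Raw difference: -156.3 − 109.7 = -266.0°.
Normalise into (−180°, 180°]: -266.0° + 360° = 94.0°.
Positive ⇒ the second point lies to the east; separation 94.0°.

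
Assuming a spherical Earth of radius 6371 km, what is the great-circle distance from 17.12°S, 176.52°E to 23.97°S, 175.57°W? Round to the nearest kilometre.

1121 km

Δλ = -175.57 − 176.52 = -352.09°; wrapped into (−180°, 180°]: 7.91°.
Δφ = -23.97 − -17.12 = -6.85°.
a = sin²(Δφ/2) + cos φ₁ · cos φ₂ · sin²(Δλ/2) = 0.007723.
c = 2·atan2(√a, √(1−a)) = 0.17599 rad → d = 6371·c ≈ 1121.26 km.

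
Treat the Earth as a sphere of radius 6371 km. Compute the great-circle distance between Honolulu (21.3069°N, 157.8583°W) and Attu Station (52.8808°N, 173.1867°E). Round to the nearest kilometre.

Δλ = 173.1867 − -157.8583 = 331.0450°; wrapped into (−180°, 180°]: -28.9550°.
Δφ = 52.8808 − 21.3069 = 31.5739°.
a = sin²(Δφ/2) + cos φ₁ · cos φ₂ · sin²(Δλ/2) = 0.109156.
c = 2·atan2(√a, √(1−a)) = 0.67343 rad → d = 6371·c ≈ 4290.42 km.

4290 km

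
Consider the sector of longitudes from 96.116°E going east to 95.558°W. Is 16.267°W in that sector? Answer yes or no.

Band width going east from +96.116° to -95.558°: ((-95.558 − 96.116) mod 360) = 168.326°.
Offset of -16.267° east of the west edge: ((-16.267 − 96.116) mod 360) = 247.617°.
247.617° > 168.326° ⇒ outside.

No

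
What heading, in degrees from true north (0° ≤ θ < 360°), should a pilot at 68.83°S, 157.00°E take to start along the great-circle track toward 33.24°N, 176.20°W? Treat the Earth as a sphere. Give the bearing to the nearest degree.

Δλ = -176.20 − 157.00 = -333.20°; wrapped into (−180°, 180°]: 26.80°.
θ = atan2( sin Δλ · cos φ₂ , cos φ₁ · sin φ₂ − sin φ₁ · cos φ₂ · cos Δλ )
  = atan2(0.37711, 0.89412) = 22.868° → normalised to [0°, 360°): 22.868°.

23°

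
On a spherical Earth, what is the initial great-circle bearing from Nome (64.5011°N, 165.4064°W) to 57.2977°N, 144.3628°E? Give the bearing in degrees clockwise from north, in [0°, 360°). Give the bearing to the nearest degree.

Δλ = 144.3628 − -165.4064 = 309.7692°; wrapped into (−180°, 180°]: -50.2308°.
θ = atan2( sin Δλ · cos φ₂ , cos φ₁ · sin φ₂ − sin φ₁ · cos φ₂ · cos Δλ )
  = atan2(-0.41527, 0.05031) = -83.092° → normalised to [0°, 360°): 276.908°.

277°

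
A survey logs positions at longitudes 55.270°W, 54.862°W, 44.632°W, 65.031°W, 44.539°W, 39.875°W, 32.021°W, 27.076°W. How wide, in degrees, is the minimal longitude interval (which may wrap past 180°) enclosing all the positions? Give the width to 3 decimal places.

Sort the longitudes: -65.031°, -55.270°, -54.862°, -44.632°, -44.539°, -39.875°, -32.021°, -27.076°.
Eastward gaps between consecutive values (wrapping around): 9.761°, 0.408°, 10.230°, 0.093°, 4.664°, 7.854°, 4.945°, 322.045°.
Largest gap = 322.045° ⇒ minimal covering band is its complement: 360° − 322.045° = 37.955°.
Band runs from -65.031° eastward to -27.076°.

37.955°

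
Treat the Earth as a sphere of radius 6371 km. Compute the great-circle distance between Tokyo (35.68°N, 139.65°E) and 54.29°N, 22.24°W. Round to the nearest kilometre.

9861 km

Δλ = -22.24 − 139.65 = -161.89°.
Δφ = 54.29 − 35.68 = 18.61°.
a = sin²(Δφ/2) + cos φ₁ · cos φ₂ · sin²(Δλ/2) = 0.488518.
c = 2·atan2(√a, √(1−a)) = 1.54783 rad → d = 6371·c ≈ 9861.23 km.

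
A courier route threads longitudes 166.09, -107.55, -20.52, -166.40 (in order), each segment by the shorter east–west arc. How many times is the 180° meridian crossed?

1

Leg 1: +166.09° → -107.55°, shortest Δλ = 86.36° (east) — crosses 180°.
Leg 2: -107.55° → -20.52°, shortest Δλ = 87.03° (east) — does not cross 180°.
Leg 3: -20.52° → -166.40°, shortest Δλ = -145.88° (west) — does not cross 180°.
Total crossings: 1.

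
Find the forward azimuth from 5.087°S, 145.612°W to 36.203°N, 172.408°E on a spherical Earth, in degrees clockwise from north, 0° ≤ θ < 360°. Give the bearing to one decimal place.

Δλ = 172.408 − -145.612 = 318.020°; wrapped into (−180°, 180°]: -41.980°.
θ = atan2( sin Δλ · cos φ₂ , cos φ₁ · sin φ₂ − sin φ₁ · cos φ₂ · cos Δλ )
  = atan2(-0.53973, 0.64151) = -40.075° → normalised to [0°, 360°): 319.925°.

319.9°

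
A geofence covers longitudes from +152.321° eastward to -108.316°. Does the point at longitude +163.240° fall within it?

Band width going east from +152.321° to -108.316°: ((-108.316 − 152.321) mod 360) = 99.363°.
Offset of +163.240° east of the west edge: ((163.240 − 152.321) mod 360) = 10.919°.
10.919° ≤ 99.363° ⇒ inside.

Yes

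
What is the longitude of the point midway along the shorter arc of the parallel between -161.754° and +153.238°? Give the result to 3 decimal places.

Signed shortest Δλ from -161.754° to +153.238° is -45.008°.
Midpoint longitude = -161.754° + (-45.008°)/2 = -161.754° − 22.504° = -184.258°.
Normalise into (−180°, 180°]: +175.742°.
(The naïve average (-161.754 + +153.238)/2 = -4.258° is on the wrong side of the globe.)

+175.742°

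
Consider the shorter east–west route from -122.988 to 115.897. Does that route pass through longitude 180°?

Yes

Naïve |115.897 − -122.988| = 238.885° > 180°, so the shorter arc goes the other way round — across 180°.
Signed shortest Δλ = ((115.897 − -122.988 + 180) mod 360) − 180 = -121.115°.
Going west by 121.115° from -122.988° passes through 180° before reaching +115.897°.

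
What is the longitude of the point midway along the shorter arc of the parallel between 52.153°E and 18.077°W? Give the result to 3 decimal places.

Signed shortest Δλ from +52.153° to -18.077° is -70.230°.
Midpoint longitude = +52.153° + (-70.230°)/2 = +52.153° − 35.115° = +17.038°.

17.038°E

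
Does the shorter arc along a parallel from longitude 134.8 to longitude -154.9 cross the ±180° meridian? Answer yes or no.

Naïve |-154.9 − 134.8| = 289.7° > 180°, so the shorter arc goes the other way round — across 180°.
Signed shortest Δλ = ((-154.9 − 134.8 + 180) mod 360) − 180 = 70.3°.
Going east by 70.3° from +134.8° passes through 180° before reaching -154.9°.

Yes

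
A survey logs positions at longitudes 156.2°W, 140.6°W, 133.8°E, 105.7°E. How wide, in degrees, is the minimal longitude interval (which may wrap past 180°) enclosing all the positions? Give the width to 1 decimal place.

Sort the longitudes: -156.2°, -140.6°, +105.7°, +133.8°.
Eastward gaps between consecutive values (wrapping around): 15.6°, 246.3°, 28.1°, 70.0°.
Largest gap = 246.3° ⇒ minimal covering band is its complement: 360° − 246.3° = 113.7°.
Band runs from +105.7° eastward to -140.6°, crossing the antimeridian.

113.7°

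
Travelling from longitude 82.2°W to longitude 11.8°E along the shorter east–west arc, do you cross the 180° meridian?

Signed shortest Δλ = ((11.8 − -82.2 + 180) mod 360) − 180 = 94.0°.
Going east by 94.0° from -82.2° reaches +11.8° without touching 180°.

No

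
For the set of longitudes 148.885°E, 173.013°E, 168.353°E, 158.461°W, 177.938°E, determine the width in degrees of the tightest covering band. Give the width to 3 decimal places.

Sort the longitudes: -158.461°, +148.885°, +168.353°, +173.013°, +177.938°.
Eastward gaps between consecutive values (wrapping around): 307.346°, 19.468°, 4.660°, 4.925°, 23.601°.
Largest gap = 307.346° ⇒ minimal covering band is its complement: 360° − 307.346° = 52.654°.
Band runs from +148.885° eastward to -158.461°, crossing the antimeridian.

52.654°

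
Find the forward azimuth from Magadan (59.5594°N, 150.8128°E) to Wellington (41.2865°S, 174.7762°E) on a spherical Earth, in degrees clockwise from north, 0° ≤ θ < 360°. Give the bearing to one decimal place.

161.8°

Δλ = 174.7762 − 150.8128 = 23.9634°.
θ = atan2( sin Δλ · cos φ₂ , cos φ₁ · sin φ₂ − sin φ₁ · cos φ₂ · cos Δλ )
  = atan2(0.30519, -0.92630) = 161.764° → normalised to [0°, 360°): 161.764°.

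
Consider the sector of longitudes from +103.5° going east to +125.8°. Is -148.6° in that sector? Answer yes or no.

Band width going east from +103.5° to +125.8°: ((125.8 − 103.5) mod 360) = 22.3°.
Offset of -148.6° east of the west edge: ((-148.6 − 103.5) mod 360) = 107.9°.
107.9° > 22.3° ⇒ outside.

No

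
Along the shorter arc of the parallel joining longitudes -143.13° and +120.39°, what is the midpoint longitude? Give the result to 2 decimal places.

Signed shortest Δλ from -143.13° to +120.39° is -96.48°.
Midpoint longitude = -143.13° + (-96.48°)/2 = -143.13° − 48.24° = -191.37°.
Normalise into (−180°, 180°]: +168.63°.
(The naïve average (-143.13 + +120.39)/2 = -11.37° is on the wrong side of the globe.)

+168.63°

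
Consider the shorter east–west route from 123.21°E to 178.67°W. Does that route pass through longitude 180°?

Naïve |-178.67 − 123.21| = 301.88° > 180°, so the shorter arc goes the other way round — across 180°.
Signed shortest Δλ = ((-178.67 − 123.21 + 180) mod 360) − 180 = 58.12°.
Going east by 58.12° from +123.21° passes through 180° before reaching -178.67°.

Yes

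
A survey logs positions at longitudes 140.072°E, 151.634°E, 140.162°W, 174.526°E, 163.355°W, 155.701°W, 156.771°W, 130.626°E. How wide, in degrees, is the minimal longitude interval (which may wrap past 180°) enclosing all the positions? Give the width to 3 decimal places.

Sort the longitudes: -163.355°, -156.771°, -155.701°, -140.162°, +130.626°, +140.072°, +151.634°, +174.526°.
Eastward gaps between consecutive values (wrapping around): 6.584°, 1.070°, 15.539°, 270.788°, 9.446°, 11.562°, 22.892°, 22.119°.
Largest gap = 270.788° ⇒ minimal covering band is its complement: 360° − 270.788° = 89.212°.
Band runs from +130.626° eastward to -140.162°, crossing the antimeridian.

89.212°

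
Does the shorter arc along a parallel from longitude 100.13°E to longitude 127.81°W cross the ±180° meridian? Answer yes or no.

Naïve |-127.81 − 100.13| = 227.94° > 180°, so the shorter arc goes the other way round — across 180°.
Signed shortest Δλ = ((-127.81 − 100.13 + 180) mod 360) − 180 = 132.06°.
Going east by 132.06° from +100.13° passes through 180° before reaching -127.81°.

Yes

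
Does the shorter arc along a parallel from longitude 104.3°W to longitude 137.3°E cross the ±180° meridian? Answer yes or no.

Yes

Naïve |137.3 − -104.3| = 241.6° > 180°, so the shorter arc goes the other way round — across 180°.
Signed shortest Δλ = ((137.3 − -104.3 + 180) mod 360) − 180 = -118.4°.
Going west by 118.4° from -104.3° passes through 180° before reaching +137.3°.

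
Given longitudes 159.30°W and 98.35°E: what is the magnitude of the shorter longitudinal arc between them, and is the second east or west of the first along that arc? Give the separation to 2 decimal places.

102.35° west

Raw difference: 98.35 − -159.30 = 257.65°.
Normalise into (−180°, 180°]: 257.65° − 360° = -102.35°.
Negative ⇒ the second point lies to the west; separation 102.35°.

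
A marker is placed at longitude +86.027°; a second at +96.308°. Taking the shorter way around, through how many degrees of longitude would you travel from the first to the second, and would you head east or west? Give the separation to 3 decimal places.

Raw difference: 96.308 − 86.027 = 10.281°.
Normalise into (−180°, 180°]: 10.281° stays 10.281°.
Positive ⇒ the second point lies to the east; separation 10.281°.

10.281° east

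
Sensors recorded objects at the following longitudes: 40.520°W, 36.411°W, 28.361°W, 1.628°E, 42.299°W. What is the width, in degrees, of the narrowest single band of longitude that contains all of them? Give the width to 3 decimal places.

Sort the longitudes: -42.299°, -40.520°, -36.411°, -28.361°, +1.628°.
Eastward gaps between consecutive values (wrapping around): 1.779°, 4.109°, 8.050°, 29.989°, 316.073°.
Largest gap = 316.073° ⇒ minimal covering band is its complement: 360° − 316.073° = 43.927°.
Band runs from -42.299° eastward to +1.628°.

43.927°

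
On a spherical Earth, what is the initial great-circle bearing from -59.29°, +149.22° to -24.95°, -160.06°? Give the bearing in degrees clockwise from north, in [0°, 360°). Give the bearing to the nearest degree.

Δλ = -160.06 − 149.22 = -309.28°; wrapped into (−180°, 180°]: 50.72°.
θ = atan2( sin Δλ · cos φ₂ , cos φ₁ · sin φ₂ − sin φ₁ · cos φ₂ · cos Δλ )
  = atan2(0.70182, 0.27810) = 68.384° → normalised to [0°, 360°): 68.384°.

68°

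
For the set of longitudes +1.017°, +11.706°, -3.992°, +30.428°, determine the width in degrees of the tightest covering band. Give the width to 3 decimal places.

Sort the longitudes: -3.992°, +1.017°, +11.706°, +30.428°.
Eastward gaps between consecutive values (wrapping around): 5.009°, 10.689°, 18.722°, 325.580°.
Largest gap = 325.580° ⇒ minimal covering band is its complement: 360° − 325.580° = 34.420°.
Band runs from -3.992° eastward to +30.428°.

34.420°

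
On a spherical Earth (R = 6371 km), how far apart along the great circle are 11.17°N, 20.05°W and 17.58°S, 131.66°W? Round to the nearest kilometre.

Δλ = -131.66 − -20.05 = -111.61°.
Δφ = -17.58 − 11.17 = -28.75°.
a = sin²(Δφ/2) + cos φ₁ · cos φ₂ · sin²(Δλ/2) = 0.701473.
c = 2·atan2(√a, √(1−a)) = 1.98553 rad → d = 6371·c ≈ 12649.81 km.

12650 km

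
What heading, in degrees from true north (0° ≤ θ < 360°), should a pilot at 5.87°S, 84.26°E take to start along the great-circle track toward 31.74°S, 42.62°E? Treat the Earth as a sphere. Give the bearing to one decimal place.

231.0°

Δλ = 42.62 − 84.26 = -41.64°.
θ = atan2( sin Δλ · cos φ₂ , cos φ₁ · sin φ₂ − sin φ₁ · cos φ₂ · cos Δλ )
  = atan2(-0.56508, -0.45831) = -129.044° → normalised to [0°, 360°): 230.956°.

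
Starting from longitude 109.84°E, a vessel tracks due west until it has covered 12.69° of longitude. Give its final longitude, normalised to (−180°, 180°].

Start at +109.84°; shift −12.69° → +97.15°.
+97.15° already lies in (−180°, 180°].

97.15°E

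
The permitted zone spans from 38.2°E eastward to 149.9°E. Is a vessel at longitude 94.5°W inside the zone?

Band width going east from +38.2° to +149.9°: ((149.9 − 38.2) mod 360) = 111.7°.
Offset of -94.5° east of the west edge: ((-94.5 − 38.2) mod 360) = 227.3°.
227.3° > 111.7° ⇒ outside.

No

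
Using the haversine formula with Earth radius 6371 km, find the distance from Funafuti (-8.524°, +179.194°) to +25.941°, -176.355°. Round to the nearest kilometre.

3862 km

Δλ = -176.355 − 179.194 = -355.549°; wrapped into (−180°, 180°]: 4.451°.
Δφ = 25.941 − -8.524 = 34.465°.
a = sin²(Δφ/2) + cos φ₁ · cos φ₂ · sin²(Δλ/2) = 0.089105.
c = 2·atan2(√a, √(1−a)) = 0.60625 rad → d = 6371·c ≈ 3862.43 km.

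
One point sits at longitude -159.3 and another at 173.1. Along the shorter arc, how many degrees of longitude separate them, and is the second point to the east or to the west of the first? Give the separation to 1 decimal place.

Raw difference: 173.1 − -159.3 = 332.4°.
Normalise into (−180°, 180°]: 332.4° − 360° = -27.6°.
Negative ⇒ the second point lies to the west; separation 27.6°.

27.6° west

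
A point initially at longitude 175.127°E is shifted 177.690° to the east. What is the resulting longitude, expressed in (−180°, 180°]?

7.183°W

Start at +175.127°; shift +177.690° → +352.817°.
+352.817° lies outside (−180°, 180°]; subtract 360° → -7.183°.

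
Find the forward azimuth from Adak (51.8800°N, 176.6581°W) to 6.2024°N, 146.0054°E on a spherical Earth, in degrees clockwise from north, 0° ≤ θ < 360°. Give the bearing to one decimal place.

227.4°

Δλ = 146.0054 − -176.6581 = 322.6635°; wrapped into (−180°, 180°]: -37.3365°.
θ = atan2( sin Δλ · cos φ₂ , cos φ₁ · sin φ₂ − sin φ₁ · cos φ₂ · cos Δλ )
  = atan2(-0.60294, -0.55515) = -132.637° → normalised to [0°, 360°): 227.363°.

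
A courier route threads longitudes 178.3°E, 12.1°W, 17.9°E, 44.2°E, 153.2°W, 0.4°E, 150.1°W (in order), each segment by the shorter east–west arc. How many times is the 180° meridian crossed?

2

Leg 1: +178.3° → -12.1°, shortest Δλ = 169.6° (east) — crosses 180°.
Leg 2: -12.1° → +17.9°, shortest Δλ = 30.0° (east) — does not cross 180°.
Leg 3: +17.9° → +44.2°, shortest Δλ = 26.3° (east) — does not cross 180°.
Leg 4: +44.2° → -153.2°, shortest Δλ = 162.6° (east) — crosses 180°.
Leg 5: -153.2° → +0.4°, shortest Δλ = 153.6° (east) — does not cross 180°.
Leg 6: +0.4° → -150.1°, shortest Δλ = -150.5° (west) — does not cross 180°.
Total crossings: 2.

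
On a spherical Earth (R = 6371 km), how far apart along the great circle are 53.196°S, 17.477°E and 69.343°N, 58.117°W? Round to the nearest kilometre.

14918 km

Δλ = -58.117 − 17.477 = -75.594°.
Δφ = 69.343 − -53.196 = 122.539°.
a = sin²(Δφ/2) + cos φ₁ · cos φ₂ · sin²(Δλ/2) = 0.848317.
c = 2·atan2(√a, √(1−a)) = 2.34149 rad → d = 6371·c ≈ 14917.63 km.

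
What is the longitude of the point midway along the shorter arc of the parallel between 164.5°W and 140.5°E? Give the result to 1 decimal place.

Signed shortest Δλ from -164.5° to +140.5° is -55.0°.
Midpoint longitude = -164.5° + (-55.0°)/2 = -164.5° − 27.5° = -192.0°.
Normalise into (−180°, 180°]: +168.0°.
(The naïve average (-164.5 + +140.5)/2 = -12.0° is on the wrong side of the globe.)

168.0°E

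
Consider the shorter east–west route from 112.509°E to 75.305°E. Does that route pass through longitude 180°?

No

Signed shortest Δλ = ((75.305 − 112.509 + 180) mod 360) − 180 = -37.204°.
Going west by 37.204° from +112.509° reaches +75.305° without touching 180°.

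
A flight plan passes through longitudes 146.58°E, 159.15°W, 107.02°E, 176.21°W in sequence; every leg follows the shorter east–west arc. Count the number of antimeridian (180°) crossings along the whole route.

3

Leg 1: +146.58° → -159.15°, shortest Δλ = 54.27° (east) — crosses 180°.
Leg 2: -159.15° → +107.02°, shortest Δλ = -93.83° (west) — crosses 180°.
Leg 3: +107.02° → -176.21°, shortest Δλ = 76.77° (east) — crosses 180°.
Total crossings: 3.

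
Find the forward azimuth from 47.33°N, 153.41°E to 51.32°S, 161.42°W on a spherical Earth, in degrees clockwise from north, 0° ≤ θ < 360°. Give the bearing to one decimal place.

Δλ = -161.42 − 153.41 = -314.83°; wrapped into (−180°, 180°]: 45.17°.
θ = atan2( sin Δλ · cos φ₂ , cos φ₁ · sin φ₂ − sin φ₁ · cos φ₂ · cos Δλ )
  = atan2(0.44323, -0.85307) = 152.545° → normalised to [0°, 360°): 152.545°.

152.5°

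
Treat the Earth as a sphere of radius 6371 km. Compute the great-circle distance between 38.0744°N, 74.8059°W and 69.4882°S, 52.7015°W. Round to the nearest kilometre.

12096 km

Δλ = -52.7015 − -74.8059 = 22.1044°.
Δφ = -69.4882 − 38.0744 = -107.5626°.
a = sin²(Δφ/2) + cos φ₁ · cos φ₂ · sin²(Δλ/2) = 0.661011.
c = 2·atan2(√a, √(1−a)) = 1.89866 rad → d = 6371·c ≈ 12096.37 km.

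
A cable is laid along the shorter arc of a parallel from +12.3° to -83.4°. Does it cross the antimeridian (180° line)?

Signed shortest Δλ = ((-83.4 − 12.3 + 180) mod 360) − 180 = -95.7°.
Going west by 95.7° from +12.3° reaches -83.4° without touching 180°.

No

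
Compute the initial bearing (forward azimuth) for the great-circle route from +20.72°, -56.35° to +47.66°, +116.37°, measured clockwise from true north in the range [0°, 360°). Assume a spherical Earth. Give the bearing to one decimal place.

5.3°

Δλ = 116.37 − -56.35 = 172.72°.
θ = atan2( sin Δλ · cos φ₂ , cos φ₁ · sin φ₂ − sin φ₁ · cos φ₂ · cos Δλ )
  = atan2(0.08535, 0.92773) = 5.256° → normalised to [0°, 360°): 5.256°.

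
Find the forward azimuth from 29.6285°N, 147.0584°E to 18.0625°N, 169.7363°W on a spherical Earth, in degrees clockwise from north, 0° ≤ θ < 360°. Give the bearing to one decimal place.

96.4°

Δλ = -169.7363 − 147.0584 = -316.7947°; wrapped into (−180°, 180°]: 43.2053°.
θ = atan2( sin Δλ · cos φ₂ , cos φ₁ · sin φ₂ − sin φ₁ · cos φ₂ · cos Δλ )
  = atan2(0.65088, -0.07308) = 96.406° → normalised to [0°, 360°): 96.406°.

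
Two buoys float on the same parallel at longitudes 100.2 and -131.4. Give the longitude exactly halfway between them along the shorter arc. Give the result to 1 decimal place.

Signed shortest Δλ from +100.2° to -131.4° is +128.4°.
Midpoint longitude = +100.2° + (+128.4°)/2 = +100.2° + 64.2° = +164.4°.
(The naïve average (+100.2 + -131.4)/2 = -15.6° is on the wrong side of the globe.)

+164.4°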